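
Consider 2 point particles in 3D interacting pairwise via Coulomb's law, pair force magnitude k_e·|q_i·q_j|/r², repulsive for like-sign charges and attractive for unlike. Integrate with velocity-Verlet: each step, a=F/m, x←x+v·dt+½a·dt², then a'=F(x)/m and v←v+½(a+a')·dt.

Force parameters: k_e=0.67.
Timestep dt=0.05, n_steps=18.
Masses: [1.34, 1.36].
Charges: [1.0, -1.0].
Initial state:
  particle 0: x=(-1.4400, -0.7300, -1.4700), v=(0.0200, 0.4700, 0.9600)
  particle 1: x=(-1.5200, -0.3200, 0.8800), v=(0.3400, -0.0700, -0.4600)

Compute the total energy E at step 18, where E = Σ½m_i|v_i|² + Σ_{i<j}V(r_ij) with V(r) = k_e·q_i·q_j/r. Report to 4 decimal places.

step 0: x0=(-1.4400, -0.7300, -1.4700) x1=(-1.5200, -0.3200, 0.8800)
step 1: x0=(-1.4390, -0.7065, -1.4219) x1=(-1.5030, -0.3235, 0.8569)
step 2: x0=(-1.4380, -0.6829, -1.3736) x1=(-1.4860, -0.3271, 0.8336)
step 3: x0=(-1.4370, -0.6593, -1.3250) x1=(-1.4690, -0.3307, 0.8100)
step 4: x0=(-1.4360, -0.6357, -1.2761) x1=(-1.4520, -0.3343, 0.7861)
step 5: x0=(-1.4351, -0.6120, -1.2270) x1=(-1.4349, -0.3380, 0.7620)
step 6: x0=(-1.4341, -0.5883, -1.1775) x1=(-1.4179, -0.3417, 0.7376)
step 7: x0=(-1.4331, -0.5645, -1.1278) x1=(-1.4009, -0.3455, 0.7129)
step 8: x0=(-1.4321, -0.5407, -1.0776) x1=(-1.3839, -0.3493, 0.6878)
step 9: x0=(-1.4311, -0.5169, -1.0271) x1=(-1.3669, -0.3531, 0.6623)
step 10: x0=(-1.4301, -0.4930, -0.9761) x1=(-1.3499, -0.3570, 0.6363)
step 11: x0=(-1.4291, -0.4690, -0.9247) x1=(-1.3329, -0.3609, 0.6100)
step 12: x0=(-1.4280, -0.4451, -0.8728) x1=(-1.3160, -0.3649, 0.5831)
step 13: x0=(-1.4269, -0.4211, -0.8202) x1=(-1.2991, -0.3689, 0.5556)
step 14: x0=(-1.4257, -0.3970, -0.7670) x1=(-1.2823, -0.3729, 0.5275)
step 15: x0=(-1.4245, -0.3730, -0.7131) x1=(-1.2655, -0.3769, 0.4986)
step 16: x0=(-1.4231, -0.3490, -0.6583) x1=(-1.2489, -0.3810, 0.4690)
step 17: x0=(-1.4216, -0.3250, -0.6026) x1=(-1.2324, -0.3850, 0.4384)
step 18: x0=(-1.4199, -0.3010, -0.5459) x1=(-1.2161, -0.3889, 0.4067)
step 0 velocities: v0=(0.0200, 0.4700, 0.9600) v1=(0.3400, -0.0700, -0.4600)
step 0: KE=0.9916, PE=-0.2807, E=0.7109
step 18 velocities: v0=(0.0369, 0.4778, 1.1486) v1=(0.3233, -0.0777, -0.6458)
step 18: KE=1.3966, PE=-0.6850, E=0.7116

0.7116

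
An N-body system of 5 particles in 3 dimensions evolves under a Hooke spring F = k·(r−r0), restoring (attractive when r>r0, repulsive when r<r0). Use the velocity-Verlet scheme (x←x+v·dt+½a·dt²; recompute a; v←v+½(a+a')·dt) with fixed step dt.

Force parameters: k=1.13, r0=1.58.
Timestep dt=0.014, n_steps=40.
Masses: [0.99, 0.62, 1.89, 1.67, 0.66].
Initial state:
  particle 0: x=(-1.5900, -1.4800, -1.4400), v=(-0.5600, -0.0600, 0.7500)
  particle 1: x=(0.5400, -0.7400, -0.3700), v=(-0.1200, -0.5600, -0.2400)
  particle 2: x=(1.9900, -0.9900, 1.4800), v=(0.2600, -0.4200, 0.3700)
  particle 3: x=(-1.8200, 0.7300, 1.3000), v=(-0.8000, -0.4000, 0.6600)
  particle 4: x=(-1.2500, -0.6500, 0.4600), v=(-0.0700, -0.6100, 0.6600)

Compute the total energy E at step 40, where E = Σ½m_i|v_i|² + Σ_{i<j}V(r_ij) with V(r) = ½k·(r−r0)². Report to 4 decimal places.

step 0: x0=(-1.5900, -1.4800, -1.4400) x1=(0.5400, -0.7400, -0.3700) x2=(1.9900, -0.9900, 1.4800) x3=(-1.8200, 0.7300, 1.3000) x4=(-1.2500, -0.6500, 0.4600)
step 1: x0=(-1.5975, -1.4806, -1.4290) x1=(0.5380, -0.7478, -0.3731) x2=(1.9932, -0.9958, 1.4850) x3=(-1.8310, 0.7242, 1.3091) x4=(-1.2506, -0.6586, 0.4692)
step 2: x0=(-1.6043, -1.4808, -1.4171) x1=(0.5353, -0.7554, -0.3758) x2=(1.9956, -1.0015, 1.4896) x3=(-1.8414, 0.7180, 1.3179) x4=(-1.2506, -0.6673, 0.4785)
step 3: x0=(-1.6104, -1.4805, -1.4042) x1=(0.5319, -0.7628, -0.3780) x2=(1.9972, -1.0071, 1.4939) x3=(-1.8513, 0.7113, 1.3263) x4=(-1.2500, -0.6761, 0.4877)
step 4: x0=(-1.6158, -1.4798, -1.3903) x1=(0.5279, -0.7701, -0.3798) x2=(1.9980, -1.0126, 1.4977) x3=(-1.8608, 0.7042, 1.3345) x4=(-1.2486, -0.6849, 0.4969)
step 5: x0=(-1.6205, -1.4786, -1.3755) x1=(0.5232, -0.7773, -0.3811) x2=(1.9980, -1.0179, 1.5012) x3=(-1.8697, 0.6968, 1.3423) x4=(-1.2466, -0.6939, 0.5061)
step 6: x0=(-1.6245, -1.4770, -1.3598) x1=(0.5179, -0.7843, -0.3818) x2=(1.9971, -1.0231, 1.5043) x3=(-1.8781, 0.6889, 1.3498) x4=(-1.2440, -0.7029, 0.5153)
step 7: x0=(-1.6278, -1.4750, -1.3432) x1=(0.5118, -0.7911, -0.3821) x2=(1.9954, -1.0282, 1.5071) x3=(-1.8860, 0.6805, 1.3571) x4=(-1.2407, -0.7121, 0.5245)
step 8: x0=(-1.6305, -1.4726, -1.3256) x1=(0.5051, -0.7977, -0.3819) x2=(1.9928, -1.0332, 1.5095) x3=(-1.8934, 0.6718, 1.3640) x4=(-1.2367, -0.7213, 0.5337)
step 9: x0=(-1.6324, -1.4697, -1.3071) x1=(0.4978, -0.8042, -0.3812) x2=(1.9894, -1.0381, 1.5115) x3=(-1.9003, 0.6626, 1.3706) x4=(-1.2322, -0.7305, 0.5429)
step 10: x0=(-1.6336, -1.4664, -1.2877) x1=(0.4898, -0.8106, -0.3800) x2=(1.9853, -1.0428, 1.5131) x3=(-1.9066, 0.6531, 1.3768) x4=(-1.2269, -0.7399, 0.5521)
step 11: x0=(-1.6342, -1.4628, -1.2674) x1=(0.4812, -0.8167, -0.3782) x2=(1.9802, -1.0474, 1.5144) x3=(-1.9125, 0.6431, 1.3828) x4=(-1.2211, -0.7493, 0.5613)
step 12: x0=(-1.6341, -1.4587, -1.2463) x1=(0.4719, -0.8227, -0.3759) x2=(1.9744, -1.0519, 1.5154) x3=(-1.9178, 0.6327, 1.3884) x4=(-1.2146, -0.7588, 0.5705)
step 13: x0=(-1.6333, -1.4543, -1.2242) x1=(0.4621, -0.8285, -0.3731) x2=(1.9677, -1.0563, 1.5159) x3=(-1.9226, 0.6219, 1.3938) x4=(-1.2075, -0.7683, 0.5797)
step 14: x0=(-1.6319, -1.4494, -1.2013) x1=(0.4516, -0.8341, -0.3698) x2=(1.9602, -1.0606, 1.5161) x3=(-1.9268, 0.6107, 1.3988) x4=(-1.1998, -0.7779, 0.5889)
step 15: x0=(-1.6298, -1.4442, -1.1776) x1=(0.4405, -0.8396, -0.3660) x2=(1.9519, -1.0647, 1.5160) x3=(-1.9306, 0.5991, 1.4036) x4=(-1.1915, -0.7875, 0.5982)
step 16: x0=(-1.6271, -1.4387, -1.1531) x1=(0.4288, -0.8449, -0.3616) x2=(1.9428, -1.0687, 1.5155) x3=(-1.9338, 0.5871, 1.4080) x4=(-1.1826, -0.7972, 0.6075)
step 17: x0=(-1.6237, -1.4327, -1.1277) x1=(0.4166, -0.8500, -0.3567) x2=(1.9329, -1.0726, 1.5147) x3=(-1.9366, 0.5747, 1.4121) x4=(-1.1732, -0.8069, 0.6168)
step 18: x0=(-1.6197, -1.4265, -1.1016) x1=(0.4038, -0.8549, -0.3513) x2=(1.9222, -1.0764, 1.5136) x3=(-1.9388, 0.5619, 1.4160) x4=(-1.1631, -0.8166, 0.6261)
step 19: x0=(-1.6150, -1.4199, -1.0747) x1=(0.3905, -0.8597, -0.3453) x2=(1.9107, -1.0801, 1.5121) x3=(-1.9405, 0.5487, 1.4195) x4=(-1.1526, -0.8264, 0.6355)
step 20: x0=(-1.6098, -1.4129, -1.0470) x1=(0.3767, -0.8643, -0.3388) x2=(1.8984, -1.0836, 1.5103) x3=(-1.9417, 0.5351, 1.4228) x4=(-1.1415, -0.8362, 0.6449)
step 21: x0=(-1.6039, -1.4057, -1.0186) x1=(0.3623, -0.8687, -0.3318) x2=(1.8853, -1.0870, 1.5081) x3=(-1.9423, 0.5212, 1.4257) x4=(-1.1298, -0.8460, 0.6543)
step 22: x0=(-1.5975, -1.3981, -0.9894) x1=(0.3475, -0.8729, -0.3243) x2=(1.8715, -1.0904, 1.5057) x3=(-1.9425, 0.5069, 1.4284) x4=(-1.1177, -0.8558, 0.6639)
step 23: x0=(-1.5905, -1.3903, -0.9596) x1=(0.3322, -0.8770, -0.3162) x2=(1.8569, -1.0936, 1.5029) x3=(-1.9422, 0.4922, 1.4308) x4=(-1.1051, -0.8657, 0.6734)
step 24: x0=(-1.5829, -1.3821, -0.9291) x1=(0.3165, -0.8809, -0.3077) x2=(1.8415, -1.0966, 1.4998) x3=(-1.9414, 0.4772, 1.4329) x4=(-1.0919, -0.8756, 0.6831)
step 25: x0=(-1.5748, -1.3737, -0.8979) x1=(0.3004, -0.8846, -0.2986) x2=(1.8254, -1.0996, 1.4965) x3=(-1.9401, 0.4618, 1.4348) x4=(-1.0783, -0.8854, 0.6928)
step 26: x0=(-1.5661, -1.3650, -0.8661) x1=(0.2838, -0.8881, -0.2890) x2=(1.8085, -1.1025, 1.4928) x3=(-1.9383, 0.4461, 1.4364) x4=(-1.0643, -0.8953, 0.7026)
step 27: x0=(-1.5569, -1.3561, -0.8337) x1=(0.2669, -0.8915, -0.2790) x2=(1.7909, -1.1052, 1.4888) x3=(-1.9360, 0.4300, 1.4377) x4=(-1.0498, -0.9052, 0.7125)
step 28: x0=(-1.5472, -1.3469, -0.8006) x1=(0.2497, -0.8947, -0.2685) x2=(1.7726, -1.1079, 1.4846) x3=(-1.9332, 0.4136, 1.4388) x4=(-1.0349, -0.9150, 0.7225)
step 29: x0=(-1.5371, -1.3375, -0.7670) x1=(0.2321, -0.8977, -0.2575) x2=(1.7536, -1.1104, 1.4801) x3=(-1.9300, 0.3968, 1.4396) x4=(-1.0196, -0.9249, 0.7326)
step 30: x0=(-1.5264, -1.3278, -0.7328) x1=(0.2142, -0.9005, -0.2460) x2=(1.7339, -1.1128, 1.4753) x3=(-1.9263, 0.3798, 1.4402) x4=(-1.0039, -0.9347, 0.7429)
step 31: x0=(-1.5153, -1.3180, -0.6981) x1=(0.1960, -0.9032, -0.2341) x2=(1.7135, -1.1151, 1.4703) x3=(-1.9221, 0.3624, 1.4405) x4=(-0.9879, -0.9446, 0.7532)
step 32: x0=(-1.5037, -1.3079, -0.6629) x1=(0.1775, -0.9057, -0.2217) x2=(1.6924, -1.1173, 1.4650) x3=(-1.9175, 0.3447, 1.4406) x4=(-0.9715, -0.9544, 0.7637)
step 33: x0=(-1.4917, -1.2977, -0.6272) x1=(0.1588, -0.9081, -0.2090) x2=(1.6707, -1.1194, 1.4595) x3=(-1.9124, 0.3267, 1.4405) x4=(-0.9547, -0.9642, 0.7743)
step 34: x0=(-1.4794, -1.2873, -0.5911) x1=(0.1400, -0.9102, -0.1958) x2=(1.6483, -1.1214, 1.4537) x3=(-1.9069, 0.3084, 1.4402) x4=(-0.9376, -0.9740, 0.7851)
step 35: x0=(-1.4666, -1.2767, -0.5545) x1=(0.1209, -0.9122, -0.1822) x2=(1.6253, -1.1233, 1.4477) x3=(-1.9010, 0.2899, 1.4396) x4=(-0.9203, -0.9837, 0.7960)
step 36: x0=(-1.4534, -1.2660, -0.5175) x1=(0.1017, -0.9141, -0.1682) x2=(1.6017, -1.1251, 1.4415) x3=(-1.8946, 0.2710, 1.4389) x4=(-0.9026, -0.9934, 0.8071)
step 37: x0=(-1.4399, -1.2551, -0.4801) x1=(0.0823, -0.9157, -0.1538) x2=(1.5774, -1.1268, 1.4351) x3=(-1.8878, 0.2519, 1.4380) x4=(-0.8847, -1.0032, 0.8184)
step 38: x0=(-1.4261, -1.2441, -0.4424) x1=(0.0628, -0.9172, -0.1391) x2=(1.5526, -1.1284, 1.4285) x3=(-1.8806, 0.2326, 1.4368) x4=(-0.8665, -1.0128, 0.8298)
step 39: x0=(-1.4120, -1.2329, -0.4043) x1=(0.0433, -0.9186, -0.1241) x2=(1.5272, -1.1299, 1.4217) x3=(-1.8730, 0.2129, 1.4355) x4=(-0.8480, -1.0225, 0.8415)
step 40: x0=(-1.3975, -1.2217, -0.3659) x1=(0.0236, -0.9198, -0.1087) x2=(1.5012, -1.1314, 1.4146) x3=(-1.8651, 0.1931, 1.4340) x4=(-0.8294, -1.0322, 0.8534)
step 0 velocities: v0=(-0.5600, -0.0600, 0.7500) v1=(-0.1200, -0.5600, -0.2400) v2=(0.2600, -0.4200, 0.3700) v3=(-0.8000, -0.4000, 0.6600) v4=(-0.0700, -0.6100, 0.6600)
step 0: KE=2.2148, PE=15.8209, E=18.0357
step 40 velocities: v0=(1.0404, 0.8071, 2.7545) v1=(-1.4024, -0.0788, 1.1071) v2=(-1.8734, -0.0976, -0.5074) v3=(0.5846, -1.4267, -0.1129) v4=(1.3398, -0.6880, 0.8558)
step 40: KE=12.1603, PE=5.8734, E=18.0337

18.0337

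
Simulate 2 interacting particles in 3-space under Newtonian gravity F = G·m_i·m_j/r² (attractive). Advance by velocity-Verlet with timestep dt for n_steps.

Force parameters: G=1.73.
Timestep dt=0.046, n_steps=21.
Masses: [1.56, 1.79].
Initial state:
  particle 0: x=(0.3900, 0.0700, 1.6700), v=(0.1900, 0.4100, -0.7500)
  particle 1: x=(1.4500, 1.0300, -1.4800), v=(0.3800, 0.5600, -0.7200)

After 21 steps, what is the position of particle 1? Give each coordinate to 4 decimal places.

(1.7829, 1.5402, -2.0800)

step 0: x0=(0.3900, 0.0700, 1.6700) x1=(1.4500, 1.0300, -1.4800)
step 1: x0=(0.3988, 0.0889, 1.6353) x1=(1.4674, 1.0557, -1.5129)
step 2: x0=(0.4078, 0.1080, 1.6000) x1=(1.4847, 1.0813, -1.5454)
step 3: x0=(0.4170, 0.1273, 1.5643) x1=(1.5018, 1.1067, -1.5774)
step 4: x0=(0.4263, 0.1467, 1.5280) x1=(1.5187, 1.1320, -1.6090)
step 5: x0=(0.4358, 0.1662, 1.4913) x1=(1.5356, 1.1571, -1.6402)
step 6: x0=(0.4455, 0.1859, 1.4541) x1=(1.5522, 1.1822, -1.6709)
step 7: x0=(0.4553, 0.2058, 1.4164) x1=(1.5687, 1.2070, -1.7013)
step 8: x0=(0.4654, 0.2258, 1.3781) x1=(1.5851, 1.2318, -1.7311)
step 9: x0=(0.4756, 0.2460, 1.3394) x1=(1.6013, 1.2564, -1.7606)
step 10: x0=(0.4860, 0.2663, 1.3002) x1=(1.6173, 1.2809, -1.7896)
step 11: x0=(0.4965, 0.2868, 1.2605) x1=(1.6332, 1.3052, -1.8182)
step 12: x0=(0.5073, 0.3075, 1.2203) x1=(1.6489, 1.3294, -1.8464)
step 13: x0=(0.5182, 0.3284, 1.1796) x1=(1.6645, 1.3534, -1.8741)
step 14: x0=(0.5294, 0.3494, 1.1385) x1=(1.6799, 1.3773, -1.9014)
step 15: x0=(0.5407, 0.3705, 1.0968) x1=(1.6951, 1.4010, -1.9282)
step 16: x0=(0.5522, 0.3919, 1.0546) x1=(1.7102, 1.4246, -1.9546)
step 17: x0=(0.5639, 0.4134, 1.0118) x1=(1.7251, 1.4481, -1.9806)
step 18: x0=(0.5758, 0.4351, 0.9686) x1=(1.7398, 1.4713, -2.0061)
step 19: x0=(0.5879, 0.4570, 0.9249) x1=(1.7544, 1.4945, -2.0312)
step 20: x0=(0.6002, 0.4791, 0.8806) x1=(1.7687, 1.5174, -2.0558)
step 21: x0=(0.6127, 0.5013, 0.8359) x1=(1.7829, 1.5402, -2.0800)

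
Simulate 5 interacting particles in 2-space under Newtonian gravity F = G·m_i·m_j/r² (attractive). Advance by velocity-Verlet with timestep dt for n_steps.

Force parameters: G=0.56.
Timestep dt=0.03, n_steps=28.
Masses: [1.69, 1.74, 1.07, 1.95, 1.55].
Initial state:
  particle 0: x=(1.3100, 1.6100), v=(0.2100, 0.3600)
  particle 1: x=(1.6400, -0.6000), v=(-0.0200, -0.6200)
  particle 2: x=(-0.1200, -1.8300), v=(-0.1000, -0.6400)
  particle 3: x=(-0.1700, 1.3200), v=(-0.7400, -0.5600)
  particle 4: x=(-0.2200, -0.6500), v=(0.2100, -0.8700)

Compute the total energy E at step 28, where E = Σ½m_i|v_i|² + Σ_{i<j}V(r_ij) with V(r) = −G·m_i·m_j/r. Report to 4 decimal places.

step 0: x0=(1.3100, 1.6100) x1=(1.6400, -0.6000) x2=(-0.1200, -1.8300) x3=(-0.1700, 1.3200) x4=(-0.2200, -0.6500)
step 1: x0=(1.3161, 1.6206) x1=(1.6392, -0.6185) x2=(-0.1229, -1.8488) x3=(-0.1920, 1.3031) x4=(-0.2135, -0.6761)
step 2: x0=(1.3217, 1.6308) x1=(1.6379, -0.6368) x2=(-0.1257, -1.8668) x3=(-0.2135, 1.2859) x4=(-0.2067, -0.7023)
step 3: x0=(1.3269, 1.6407) x1=(1.6362, -0.6549) x2=(-0.1284, -1.8839) x3=(-0.2346, 1.2684) x4=(-0.1995, -0.7285)
step 4: x0=(1.3316, 1.6502) x1=(1.6341, -0.6729) x2=(-0.1309, -1.9002) x3=(-0.2553, 1.2506) x4=(-0.1920, -0.7547)
step 5: x0=(1.3360, 1.6593) x1=(1.6315, -0.6906) x2=(-0.1333, -1.9156) x3=(-0.2756, 1.2327) x4=(-0.1842, -0.7810)
step 6: x0=(1.3400, 1.6681) x1=(1.6284, -0.7083) x2=(-0.1356, -1.9302) x3=(-0.2955, 1.2144) x4=(-0.1760, -0.8074)
step 7: x0=(1.3436, 1.6765) x1=(1.6249, -0.7257) x2=(-0.1376, -1.9439) x3=(-0.3151, 1.1959) x4=(-0.1675, -0.8339)
step 8: x0=(1.3468, 1.6846) x1=(1.6210, -0.7430) x2=(-0.1396, -1.9567) x3=(-0.3342, 1.1772) x4=(-0.1587, -0.8605)
step 9: x0=(1.3497, 1.6923) x1=(1.6166, -0.7601) x2=(-0.1413, -1.9685) x3=(-0.3530, 1.1582) x4=(-0.1496, -0.8872)
step 10: x0=(1.3523, 1.6997) x1=(1.6118, -0.7771) x2=(-0.1429, -1.9795) x3=(-0.3714, 1.1390) x4=(-0.1401, -0.9140)
step 11: x0=(1.3545, 1.7067) x1=(1.6065, -0.7940) x2=(-0.1444, -1.9895) x3=(-0.3895, 1.1195) x4=(-0.1304, -0.9409)
step 12: x0=(1.3564, 1.7134) x1=(1.6007, -0.8107) x2=(-0.1456, -1.9986) x3=(-0.4072, 1.0998) x4=(-0.1204, -0.9681)
step 13: x0=(1.3580, 1.7198) x1=(1.5945, -0.8273) x2=(-0.1467, -2.0066) x3=(-0.4246, 1.0799) x4=(-0.1101, -0.9954)
step 14: x0=(1.3593, 1.7258) x1=(1.5878, -0.8437) x2=(-0.1475, -2.0136) x3=(-0.4417, 1.0598) x4=(-0.0995, -1.0229)
step 15: x0=(1.3604, 1.7315) x1=(1.5806, -0.8601) x2=(-0.1482, -2.0196) x3=(-0.4584, 1.0394) x4=(-0.0886, -1.0506)
step 16: x0=(1.3611, 1.7369) x1=(1.5729, -0.8763) x2=(-0.1486, -2.0245) x3=(-0.4748, 1.0188) x4=(-0.0774, -1.0785)
step 17: x0=(1.3616, 1.7420) x1=(1.5648, -0.8925) x2=(-0.1487, -2.0282) x3=(-0.4908, 0.9980) x4=(-0.0660, -1.1068)
step 18: x0=(1.3618, 1.7468) x1=(1.5562, -0.9085) x2=(-0.1486, -2.0308) x3=(-0.5066, 0.9769) x4=(-0.0543, -1.1353)
step 19: x0=(1.3617, 1.7512) x1=(1.5470, -0.9244) x2=(-0.1483, -2.0321) x3=(-0.5220, 0.9557) x4=(-0.0423, -1.1641)
step 20: x0=(1.3614, 1.7553) x1=(1.5374, -0.9403) x2=(-0.1476, -2.0322) x3=(-0.5371, 0.9342) x4=(-0.0301, -1.1934)
step 21: x0=(1.3609, 1.7592) x1=(1.5272, -0.9561) x2=(-0.1465, -2.0309) x3=(-0.5519, 0.9125) x4=(-0.0177, -1.2230)
step 22: x0=(1.3601, 1.7627) x1=(1.5165, -0.9718) x2=(-0.1451, -2.0281) x3=(-0.5664, 0.8906) x4=(-0.0051, -1.2532)
step 23: x0=(1.3591, 1.7659) x1=(1.5053, -0.9874) x2=(-0.1433, -2.0239) x3=(-0.5805, 0.8685) x4=(0.0077, -1.2838)
step 24: x0=(1.3578, 1.7688) x1=(1.4935, -1.0030) x2=(-0.1410, -2.0180) x3=(-0.5944, 0.8461) x4=(0.0207, -1.3151)
step 25: x0=(1.3564, 1.7714) x1=(1.4811, -1.0186) x2=(-0.1382, -2.0104) x3=(-0.6080, 0.8236) x4=(0.0338, -1.3470)
step 26: x0=(1.3547, 1.7738) x1=(1.4682, -1.0341) x2=(-0.1348, -2.0008) x3=(-0.6212, 0.8008) x4=(0.0469, -1.3797)
step 27: x0=(1.3527, 1.7758) x1=(1.4547, -1.0495) x2=(-0.1306, -1.9892) x3=(-0.6342, 0.7779) x4=(0.0601, -1.4132)
step 28: x0=(1.3506, 1.7775) x1=(1.4406, -1.0650) x2=(-0.1255, -1.9753) x3=(-0.6469, 0.7547) x4=(0.0732, -1.4478)
step 0 velocities: v0=(0.2100, 0.3600) v1=(-0.0200, -0.6200) v2=(-0.1000, -0.6400) v3=(-0.7400, -0.5600) v4=(0.2100, -0.8700)
step 0: KE=2.1665, PE=-6.8014, E=-4.6349
step 28 velocities: v0=(-0.0742, 0.0532) v1=(-0.4805, -0.5155) v2=(0.1873, 0.5081) v3=(-0.4176, -0.7754) v4=(0.4329, -1.1744)
step 28: KE=2.5663, PE=-7.1993, E=-4.6330

-4.6330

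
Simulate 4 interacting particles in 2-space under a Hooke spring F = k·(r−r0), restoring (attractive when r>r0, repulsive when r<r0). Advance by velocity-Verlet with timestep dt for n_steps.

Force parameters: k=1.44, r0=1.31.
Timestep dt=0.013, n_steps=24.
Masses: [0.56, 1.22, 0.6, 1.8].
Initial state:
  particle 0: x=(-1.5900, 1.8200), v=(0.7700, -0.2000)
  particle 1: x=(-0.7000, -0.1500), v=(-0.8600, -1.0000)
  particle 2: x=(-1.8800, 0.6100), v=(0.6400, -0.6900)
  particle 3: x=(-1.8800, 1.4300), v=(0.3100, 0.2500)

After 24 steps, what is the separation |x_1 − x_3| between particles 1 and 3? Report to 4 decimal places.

step 0: x0=(-1.5900, 1.8200) x1=(-0.7000, -0.1500) x2=(-1.8800, 0.6100) x3=(-1.8800, 1.4300)
step 1: x0=(-1.5798, 1.8174) x1=(-0.7113, -0.1629) x2=(-1.8717, 0.6009) x3=(-1.8760, 1.4332)
step 2: x0=(-1.5692, 1.8147) x1=(-0.7227, -0.1755) x2=(-1.8633, 0.5916) x3=(-1.8720, 1.4363)
step 3: x0=(-1.5583, 1.8121) x1=(-0.7343, -0.1878) x2=(-1.8549, 0.5820) x3=(-1.8680, 1.4393)
step 4: x0=(-1.5470, 1.8093) x1=(-0.7460, -0.1998) x2=(-1.8465, 0.5723) x3=(-1.8640, 1.4422)
step 5: x0=(-1.5353, 1.8066) x1=(-0.7579, -0.2116) x2=(-1.8381, 0.5623) x3=(-1.8601, 1.4450)
step 6: x0=(-1.5232, 1.8037) x1=(-0.7699, -0.2231) x2=(-1.8297, 0.5521) x3=(-1.8561, 1.4477)
step 7: x0=(-1.5108, 1.8008) x1=(-0.7820, -0.2343) x2=(-1.8213, 0.5418) x3=(-1.8522, 1.4503)
step 8: x0=(-1.4979, 1.7978) x1=(-0.7943, -0.2453) x2=(-1.8129, 0.5313) x3=(-1.8484, 1.4528)
step 9: x0=(-1.4847, 1.7946) x1=(-0.8067, -0.2560) x2=(-1.8045, 0.5207) x3=(-1.8445, 1.4552)
step 10: x0=(-1.4712, 1.7914) x1=(-0.8192, -0.2664) x2=(-1.7961, 0.5099) x3=(-1.8407, 1.4575)
step 11: x0=(-1.4572, 1.7881) x1=(-0.8318, -0.2765) x2=(-1.7877, 0.4990) x3=(-1.8370, 1.4597)
step 12: x0=(-1.4429, 1.7846) x1=(-0.8446, -0.2864) x2=(-1.7793, 0.4879) x3=(-1.8333, 1.4618)
step 13: x0=(-1.4282, 1.7810) x1=(-0.8574, -0.2959) x2=(-1.7710, 0.4768) x3=(-1.8296, 1.4638)
step 14: x0=(-1.4132, 1.7772) x1=(-0.8703, -0.3053) x2=(-1.7627, 0.4656) x3=(-1.8259, 1.4656)
step 15: x0=(-1.3978, 1.7733) x1=(-0.8833, -0.3143) x2=(-1.7544, 0.4543) x3=(-1.8223, 1.4674)
step 16: x0=(-1.3820, 1.7691) x1=(-0.8964, -0.3231) x2=(-1.7461, 0.4430) x3=(-1.8188, 1.4691)
step 17: x0=(-1.3659, 1.7648) x1=(-0.9096, -0.3316) x2=(-1.7379, 0.4316) x3=(-1.8152, 1.4706)
step 18: x0=(-1.3494, 1.7603) x1=(-0.9229, -0.3399) x2=(-1.7297, 0.4202) x3=(-1.8118, 1.4720)
step 19: x0=(-1.3326, 1.7556) x1=(-0.9362, -0.3479) x2=(-1.7215, 0.4088) x3=(-1.8084, 1.4734)
step 20: x0=(-1.3155, 1.7507) x1=(-0.9496, -0.3556) x2=(-1.7134, 0.3974) x3=(-1.8050, 1.4746)
step 21: x0=(-1.2980, 1.7455) x1=(-0.9630, -0.3631) x2=(-1.7053, 0.3859) x3=(-1.8017, 1.4757)
step 22: x0=(-1.2802, 1.7400) x1=(-0.9765, -0.3703) x2=(-1.6973, 0.3746) x3=(-1.7984, 1.4767)
step 23: x0=(-1.2621, 1.7343) x1=(-0.9900, -0.3772) x2=(-1.6894, 0.3632) x3=(-1.7952, 1.4777)
step 24: x0=(-1.2436, 1.7284) x1=(-1.0035, -0.3840) x2=(-1.6815, 0.3519) x3=(-1.7920, 1.4785)

2.0225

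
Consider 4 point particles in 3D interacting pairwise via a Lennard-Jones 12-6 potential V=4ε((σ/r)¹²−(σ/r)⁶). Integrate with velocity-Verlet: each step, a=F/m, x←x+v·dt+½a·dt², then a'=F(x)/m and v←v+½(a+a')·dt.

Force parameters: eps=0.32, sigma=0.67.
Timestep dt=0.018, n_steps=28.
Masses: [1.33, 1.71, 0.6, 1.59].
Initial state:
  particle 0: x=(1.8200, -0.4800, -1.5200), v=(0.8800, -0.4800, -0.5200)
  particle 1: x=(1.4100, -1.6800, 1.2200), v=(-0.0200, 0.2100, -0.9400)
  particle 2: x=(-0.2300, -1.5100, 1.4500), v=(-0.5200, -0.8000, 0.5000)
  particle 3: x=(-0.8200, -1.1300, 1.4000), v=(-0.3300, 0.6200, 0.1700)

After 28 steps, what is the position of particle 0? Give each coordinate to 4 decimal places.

step 0: x0=(1.8200, -0.4800, -1.5200) x1=(1.4100, -1.6800, 1.2200) x2=(-0.2300, -1.5100, 1.4500) x3=(-0.8200, -1.1300, 1.4000)
step 1: x0=(1.8358, -0.4886, -1.5294) x1=(1.4096, -1.6762, 1.2031) x2=(-0.2384, -1.5250, 1.4591) x3=(-0.8263, -1.1186, 1.4030)
step 2: x0=(1.8517, -0.4973, -1.5387) x1=(1.4093, -1.6724, 1.1862) x2=(-0.2458, -1.5407, 1.4683) x3=(-0.8330, -1.1070, 1.4060)
step 3: x0=(1.8675, -0.5059, -1.5481) x1=(1.4089, -1.6687, 1.1692) x2=(-0.2528, -1.5567, 1.4775) x3=(-0.8398, -1.0952, 1.4090)
step 4: x0=(1.8834, -0.5146, -1.5574) x1=(1.4085, -1.6649, 1.1523) x2=(-0.2596, -1.5728, 1.4867) x3=(-0.8467, -1.0834, 1.4120)
step 5: x0=(1.8992, -0.5232, -1.5668) x1=(1.4082, -1.6611, 1.1354) x2=(-0.2667, -1.5887, 1.4959) x3=(-0.8535, -1.0717, 1.4150)
step 6: x0=(1.9150, -0.5318, -1.5762) x1=(1.4078, -1.6573, 1.1185) x2=(-0.2741, -1.6043, 1.5050) x3=(-0.8601, -1.0601, 1.4180)
step 7: x0=(1.9309, -0.5405, -1.5855) x1=(1.4074, -1.6535, 1.1016) x2=(-0.2820, -1.6195, 1.5141) x3=(-0.8666, -1.0486, 1.4210)
step 8: x0=(1.9467, -0.5491, -1.5949) x1=(1.4070, -1.6497, 1.0847) x2=(-0.2902, -1.6343, 1.5231) x3=(-0.8729, -1.0373, 1.4240)
step 9: x0=(1.9626, -0.5578, -1.6042) x1=(1.4066, -1.6460, 1.0677) x2=(-0.2989, -1.6486, 1.5321) x3=(-0.8791, -1.0262, 1.4271)
step 10: x0=(1.9784, -0.5664, -1.6136) x1=(1.4062, -1.6422, 1.0508) x2=(-0.3080, -1.6625, 1.5409) x3=(-0.8851, -1.0152, 1.4302)
step 11: x0=(1.9942, -0.5750, -1.6230) x1=(1.4058, -1.6384, 1.0339) x2=(-0.3174, -1.6760, 1.5497) x3=(-0.8910, -1.0044, 1.4334)
step 12: x0=(2.0101, -0.5837, -1.6323) x1=(1.4054, -1.6346, 1.0170) x2=(-0.3272, -1.6891, 1.5584) x3=(-0.8967, -0.9937, 1.4365)
step 13: x0=(2.0259, -0.5923, -1.6417) x1=(1.4050, -1.6308, 1.0001) x2=(-0.3373, -1.7018, 1.5671) x3=(-0.9023, -0.9832, 1.4397)
step 14: x0=(2.0418, -0.6010, -1.6510) x1=(1.4046, -1.6271, 0.9832) x2=(-0.3477, -1.7141, 1.5756) x3=(-0.9078, -0.9728, 1.4429)
step 15: x0=(2.0576, -0.6096, -1.6604) x1=(1.4042, -1.6233, 0.9663) x2=(-0.3584, -1.7261, 1.5842) x3=(-0.9133, -0.9626, 1.4461)
step 16: x0=(2.0734, -0.6182, -1.6697) x1=(1.4038, -1.6195, 0.9494) x2=(-0.3692, -1.7378, 1.5926) x3=(-0.9186, -0.9525, 1.4494)
step 17: x0=(2.0893, -0.6269, -1.6791) x1=(1.4034, -1.6157, 0.9324) x2=(-0.3803, -1.7492, 1.6010) x3=(-0.9238, -0.9424, 1.4527)
step 18: x0=(2.1051, -0.6355, -1.6885) x1=(1.4030, -1.6119, 0.9155) x2=(-0.3915, -1.7603, 1.6094) x3=(-0.9290, -0.9325, 1.4560)
step 19: x0=(2.1210, -0.6442, -1.6978) x1=(1.4026, -1.6081, 0.8986) x2=(-0.4029, -1.7711, 1.6177) x3=(-0.9341, -0.9227, 1.4593)
step 20: x0=(2.1368, -0.6528, -1.7072) x1=(1.4022, -1.6044, 0.8817) x2=(-0.4145, -1.7817, 1.6259) x3=(-0.9392, -0.9130, 1.4626)
step 21: x0=(2.1526, -0.6614, -1.7165) x1=(1.4018, -1.6006, 0.8648) x2=(-0.4262, -1.7921, 1.6341) x3=(-0.9442, -0.9033, 1.4659)
step 22: x0=(2.1685, -0.6701, -1.7259) x1=(1.4014, -1.5968, 0.8479) x2=(-0.4380, -1.8023, 1.6423) x3=(-0.9491, -0.8938, 1.4693)
step 23: x0=(2.1843, -0.6787, -1.7353) x1=(1.4010, -1.5930, 0.8310) x2=(-0.4499, -1.8123, 1.6504) x3=(-0.9541, -0.8843, 1.4727)
step 24: x0=(2.2002, -0.6874, -1.7446) x1=(1.4006, -1.5892, 0.8141) x2=(-0.4619, -1.8221, 1.6585) x3=(-0.9590, -0.8749, 1.4761)
step 25: x0=(2.2160, -0.6960, -1.7540) x1=(1.4001, -1.5854, 0.7972) x2=(-0.4740, -1.8317, 1.6666) x3=(-0.9638, -0.8655, 1.4795)
step 26: x0=(2.2318, -0.7047, -1.7633) x1=(1.3997, -1.5817, 0.7803) x2=(-0.4861, -1.8412, 1.6746) x3=(-0.9686, -0.8562, 1.4829)
step 27: x0=(2.2477, -0.7133, -1.7727) x1=(1.3993, -1.5779, 0.7634) x2=(-0.4984, -1.8505, 1.6827) x3=(-0.9734, -0.8469, 1.4863)
step 28: x0=(2.2635, -0.7219, -1.7820) x1=(1.3989, -1.5741, 0.7465) x2=(-0.5106, -1.8598, 1.6906) x3=(-0.9782, -0.8377, 1.4897)

(2.2635, -0.7219, -1.7820)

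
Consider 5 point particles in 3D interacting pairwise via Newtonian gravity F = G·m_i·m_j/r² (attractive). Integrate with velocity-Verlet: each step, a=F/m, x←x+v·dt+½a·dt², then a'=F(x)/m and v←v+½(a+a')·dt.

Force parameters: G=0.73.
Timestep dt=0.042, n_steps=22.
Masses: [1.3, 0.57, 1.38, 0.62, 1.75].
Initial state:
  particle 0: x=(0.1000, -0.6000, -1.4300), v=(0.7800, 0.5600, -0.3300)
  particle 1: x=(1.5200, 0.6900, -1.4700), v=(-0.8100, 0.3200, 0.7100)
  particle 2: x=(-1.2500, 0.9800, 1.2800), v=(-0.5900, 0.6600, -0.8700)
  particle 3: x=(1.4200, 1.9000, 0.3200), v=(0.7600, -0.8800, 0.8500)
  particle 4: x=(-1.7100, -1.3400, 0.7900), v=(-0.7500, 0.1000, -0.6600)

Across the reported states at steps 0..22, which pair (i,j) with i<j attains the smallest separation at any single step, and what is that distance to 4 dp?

step 0: x0=(0.1000, -0.6000, -1.4300) x1=(1.5200, 0.6900, -1.4700) x2=(-1.2500, 0.9800, 1.2800) x3=(1.4200, 1.9000, 0.3200) x4=(-1.7100, -1.3400, 0.7900)
step 1: x0=(0.1327, -0.5764, -1.4437) x1=(1.4857, 0.7033, -1.4400) x2=(-1.2747, 1.0075, 1.2433) x3=(1.4518, 1.8629, 0.3556) x4=(-1.7414, -1.3356, 0.7622)
step 2: x0=(0.1654, -0.5526, -1.4570) x1=(1.4509, 0.7163, -1.4098) x2=(-1.2994, 1.0346, 1.2064) x3=(1.4832, 1.8254, 0.3911) x4=(-1.7725, -1.3308, 0.7344)
step 3: x0=(0.1981, -0.5285, -1.4700) x1=(1.4156, 0.7291, -1.3793) x2=(-1.3239, 1.0613, 1.1693) x3=(1.5143, 1.7876, 0.4264) x4=(-1.8035, -1.3257, 0.7064)
step 4: x0=(0.2308, -0.5042, -1.4827) x1=(1.3797, 0.7414, -1.3484) x2=(-1.3483, 1.0876, 1.1319) x3=(1.5451, 1.7495, 0.4616) x4=(-1.8342, -1.3202, 0.6783)
step 5: x0=(0.2634, -0.4797, -1.4950) x1=(1.3433, 0.7534, -1.3174) x2=(-1.3726, 1.1135, 1.0943) x3=(1.5756, 1.7111, 0.4965) x4=(-1.8646, -1.3143, 0.6502)
step 6: x0=(0.2960, -0.4549, -1.5070) x1=(1.3062, 0.7650, -1.2861) x2=(-1.3968, 1.1390, 1.0564) x3=(1.6057, 1.6724, 0.5312) x4=(-1.8949, -1.3080, 0.6219)
step 7: x0=(0.3286, -0.4299, -1.5186) x1=(1.2686, 0.7761, -1.2546) x2=(-1.4208, 1.1641, 1.0184) x3=(1.6354, 1.6334, 0.5658) x4=(-1.9249, -1.3014, 0.5936)
step 8: x0=(0.3611, -0.4045, -1.5299) x1=(1.2304, 0.7867, -1.2228) x2=(-1.4447, 1.1888, 0.9801) x3=(1.6648, 1.5941, 0.6000) x4=(-1.9547, -1.2945, 0.5652)
step 9: x0=(0.3937, -0.3789, -1.5408) x1=(1.1917, 0.7968, -1.1909) x2=(-1.4685, 1.2131, 0.9416) x3=(1.6939, 1.5546, 0.6341) x4=(-1.9842, -1.2872, 0.5367)
step 10: x0=(0.4262, -0.3529, -1.5513) x1=(1.1523, 0.8062, -1.1589) x2=(-1.4922, 1.2371, 0.9030) x3=(1.7226, 1.5148, 0.6678) x4=(-2.0136, -1.2796, 0.5082)
step 11: x0=(0.4588, -0.3265, -1.5614) x1=(1.1123, 0.8150, -1.1268) x2=(-1.5157, 1.2606, 0.8641) x3=(1.7509, 1.4748, 0.7014) x4=(-2.0427, -1.2716, 0.4795)
step 12: x0=(0.4913, -0.2998, -1.5712) x1=(1.0718, 0.8231, -1.0946) x2=(-1.5391, 1.2838, 0.8251) x3=(1.7788, 1.4346, 0.7346) x4=(-2.0715, -1.2633, 0.4508)
step 13: x0=(0.5238, -0.2727, -1.5805) x1=(1.0306, 0.8305, -1.0625) x2=(-1.5624, 1.3066, 0.7859) x3=(1.8063, 1.3942, 0.7676) x4=(-2.1002, -1.2546, 0.4221)
step 14: x0=(0.5563, -0.2452, -1.5894) x1=(0.9890, 0.8370, -1.0304) x2=(-1.5855, 1.3290, 0.7465) x3=(1.8335, 1.3535, 0.8002) x4=(-2.1286, -1.2456, 0.3933)
step 15: x0=(0.5887, -0.2173, -1.5979) x1=(0.9468, 0.8427, -0.9984) x2=(-1.6085, 1.3510, 0.7069) x3=(1.8603, 1.3127, 0.8326) x4=(-2.1568, -1.2363, 0.3644)
step 16: x0=(0.6210, -0.1889, -1.6059) x1=(0.9042, 0.8476, -0.9666) x2=(-1.6313, 1.3726, 0.6672) x3=(1.8868, 1.2717, 0.8647) x4=(-2.1848, -1.2267, 0.3355)
step 17: x0=(0.6533, -0.1601, -1.6134) x1=(0.8611, 0.8515, -0.9351) x2=(-1.6540, 1.3939, 0.6273) x3=(1.9129, 1.2306, 0.8965) x4=(-2.2126, -1.2167, 0.3065)
step 18: x0=(0.6855, -0.1309, -1.6204) x1=(0.8176, 0.8545, -0.9039) x2=(-1.6765, 1.4148, 0.5872) x3=(1.9386, 1.1893, 0.9280) x4=(-2.2401, -1.2065, 0.2775)
step 19: x0=(0.7175, -0.1012, -1.6268) x1=(0.7738, 0.8567, -0.8730) x2=(-1.6989, 1.4353, 0.5470) x3=(1.9639, 1.1478, 0.9592) x4=(-2.2675, -1.1959, 0.2484)
step 20: x0=(0.7493, -0.0711, -1.6328) x1=(0.7298, 0.8579, -0.8425) x2=(-1.7211, 1.4554, 0.5067) x3=(1.9889, 1.1063, 0.9901) x4=(-2.2946, -1.1850, 0.2193)
step 21: x0=(0.7809, -0.0406, -1.6381) x1=(0.6855, 0.8582, -0.8125) x2=(-1.7431, 1.4752, 0.4662) x3=(2.0135, 1.0646, 1.0208) x4=(-2.3214, -1.1738, 0.1901)
step 22: x0=(0.8123, -0.0097, -1.6429) x1=(0.6412, 0.8577, -0.7830) x2=(-1.7651, 1.4945, 0.4255) x3=(2.0378, 1.0228, 1.0511) x4=(-2.3481, -1.1622, 0.1609)

pair (0,1), distance 1.2198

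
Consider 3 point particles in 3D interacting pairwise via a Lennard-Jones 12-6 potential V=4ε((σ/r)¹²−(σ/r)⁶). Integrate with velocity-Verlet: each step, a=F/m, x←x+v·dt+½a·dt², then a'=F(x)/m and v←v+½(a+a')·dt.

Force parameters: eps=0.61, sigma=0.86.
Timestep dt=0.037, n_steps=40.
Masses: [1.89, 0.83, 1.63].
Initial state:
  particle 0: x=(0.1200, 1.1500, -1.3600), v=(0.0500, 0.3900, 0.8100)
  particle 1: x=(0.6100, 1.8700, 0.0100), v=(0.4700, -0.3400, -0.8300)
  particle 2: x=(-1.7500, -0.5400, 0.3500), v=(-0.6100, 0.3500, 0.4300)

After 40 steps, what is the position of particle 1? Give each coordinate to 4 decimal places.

(2.1812, 1.7354, -0.6869)

step 0: x0=(0.1200, 1.1500, -1.3600) x1=(0.6100, 1.8700, 0.0100) x2=(-1.7500, -0.5400, 0.3500)
step 1: x0=(0.1219, 1.1645, -1.3300) x1=(0.6273, 1.8573, -0.0208) x2=(-1.7726, -0.5270, 0.3659)
step 2: x0=(0.1238, 1.1790, -1.2998) x1=(0.6446, 1.8445, -0.0520) x2=(-1.7951, -0.5141, 0.3818)
step 3: x0=(0.1258, 1.1936, -1.2694) x1=(0.6616, 1.8315, -0.0836) x2=(-1.8177, -0.5011, 0.3977)
step 4: x0=(0.1279, 1.2084, -1.2388) x1=(0.6784, 1.8181, -0.1158) x2=(-1.8403, -0.4882, 0.4136)
step 5: x0=(0.1302, 1.2233, -1.2079) x1=(0.6948, 1.8044, -0.1486) x2=(-1.8628, -0.4752, 0.4295)
step 6: x0=(0.1326, 1.2385, -1.1766) x1=(0.7108, 1.7902, -0.1823) x2=(-1.8854, -0.4623, 0.4454)
step 7: x0=(0.1354, 1.2539, -1.1448) x1=(0.7261, 1.7753, -0.2172) x2=(-1.9079, -0.4493, 0.4613)
step 8: x0=(0.1385, 1.2696, -1.1124) x1=(0.7405, 1.7597, -0.2535) x2=(-1.9305, -0.4363, 0.4772)
step 9: x0=(0.1422, 1.2858, -1.0792) x1=(0.7537, 1.7431, -0.2914) x2=(-1.9531, -0.4234, 0.4931)
step 10: x0=(0.1465, 1.3025, -1.0452) x1=(0.7654, 1.7253, -0.3314) x2=(-1.9756, -0.4104, 0.5090)
step 11: x0=(0.1516, 1.3197, -1.0104) x1=(0.7755, 1.7065, -0.3732) x2=(-1.9982, -0.3975, 0.5249)
step 12: x0=(0.1568, 1.3369, -0.9754) x1=(0.7853, 1.6874, -0.4153) x2=(-2.0207, -0.3845, 0.5408)
step 13: x0=(0.1596, 1.3529, -0.9424) x1=(0.8003, 1.6713, -0.4527) x2=(-2.0433, -0.3715, 0.5567)
step 14: x0=(0.1547, 1.3650, -0.9155) x1=(0.8331, 1.6640, -0.4766) x2=(-2.0658, -0.3585, 0.5726)
step 15: x0=(0.1404, 1.3730, -0.8946) x1=(0.8872, 1.6661, -0.4866) x2=(-2.0883, -0.3456, 0.5885)
step 16: x0=(0.1222, 1.3794, -0.8758) x1=(0.9502, 1.6717, -0.4918) x2=(-2.1109, -0.3326, 0.6044)
step 17: x0=(0.1038, 1.3857, -0.8571) x1=(1.0136, 1.6775, -0.4968) x2=(-2.1334, -0.3196, 0.6203)
step 18: x0=(0.0863, 1.3924, -0.8380) x1=(1.0750, 1.6826, -0.5026) x2=(-2.1560, -0.3067, 0.6362)
step 19: x0=(0.0700, 1.3994, -0.8186) x1=(1.1338, 1.6869, -0.5093) x2=(-2.1785, -0.2937, 0.6521)
step 20: x0=(0.0546, 1.4066, -0.7989) x1=(1.1903, 1.6906, -0.5166) x2=(-2.2011, -0.2807, 0.6680)
step 21: x0=(0.0400, 1.4141, -0.7790) x1=(1.2450, 1.6939, -0.5244) x2=(-2.2236, -0.2677, 0.6839)
step 22: x0=(0.0261, 1.4217, -0.7589) x1=(1.2982, 1.6968, -0.5325) x2=(-2.2461, -0.2547, 0.6998)
step 23: x0=(0.0127, 1.4294, -0.7388) x1=(1.3503, 1.6995, -0.5408) x2=(-2.2687, -0.2418, 0.7157)
step 24: x0=(-0.0003, 1.4372, -0.7185) x1=(1.4015, 1.7020, -0.5492) x2=(-2.2912, -0.2288, 0.7315)
step 25: x0=(-0.0131, 1.4450, -0.6983) x1=(1.4520, 1.7043, -0.5578) x2=(-2.3137, -0.2158, 0.7474)
step 26: x0=(-0.0256, 1.4529, -0.6780) x1=(1.5020, 1.7066, -0.5663) x2=(-2.3363, -0.2028, 0.7633)
step 27: x0=(-0.0379, 1.4608, -0.6578) x1=(1.5516, 1.7088, -0.5749) x2=(-2.3588, -0.1898, 0.7792)
step 28: x0=(-0.0501, 1.4687, -0.6375) x1=(1.6009, 1.7110, -0.5835) x2=(-2.3813, -0.1769, 0.7951)
step 29: x0=(-0.0621, 1.4767, -0.6172) x1=(1.6498, 1.7131, -0.5922) x2=(-2.4038, -0.1639, 0.8110)
step 30: x0=(-0.0741, 1.4846, -0.5969) x1=(1.6986, 1.7152, -0.6008) x2=(-2.4264, -0.1509, 0.8269)
step 31: x0=(-0.0860, 1.4926, -0.5766) x1=(1.7473, 1.7172, -0.6094) x2=(-2.4489, -0.1379, 0.8427)
step 32: x0=(-0.0979, 1.5006, -0.5563) x1=(1.7957, 1.7193, -0.6180) x2=(-2.4714, -0.1249, 0.8586)
step 33: x0=(-0.1097, 1.5086, -0.5360) x1=(1.8441, 1.7213, -0.6267) x2=(-2.4939, -0.1119, 0.8745)
step 34: x0=(-0.1214, 1.5165, -0.5157) x1=(1.8924, 1.7234, -0.6353) x2=(-2.5165, -0.0990, 0.8904)
step 35: x0=(-0.1332, 1.5245, -0.4954) x1=(1.9407, 1.7254, -0.6439) x2=(-2.5390, -0.0860, 0.9063)
step 36: x0=(-0.1449, 1.5325, -0.4751) x1=(1.9889, 1.7274, -0.6525) x2=(-2.5615, -0.0730, 0.9221)
step 37: x0=(-0.1566, 1.5405, -0.4548) x1=(2.0370, 1.7294, -0.6611) x2=(-2.5840, -0.0600, 0.9380)
step 38: x0=(-0.1683, 1.5485, -0.4345) x1=(2.0851, 1.7314, -0.6697) x2=(-2.6065, -0.0470, 0.9539)
step 39: x0=(-0.1799, 1.5565, -0.4142) x1=(2.1332, 1.7334, -0.6783) x2=(-2.6291, -0.0340, 0.9698)
step 40: x0=(-0.1916, 1.5645, -0.3940) x1=(2.1812, 1.7354, -0.6869) x2=(-2.6516, -0.0210, 0.9857)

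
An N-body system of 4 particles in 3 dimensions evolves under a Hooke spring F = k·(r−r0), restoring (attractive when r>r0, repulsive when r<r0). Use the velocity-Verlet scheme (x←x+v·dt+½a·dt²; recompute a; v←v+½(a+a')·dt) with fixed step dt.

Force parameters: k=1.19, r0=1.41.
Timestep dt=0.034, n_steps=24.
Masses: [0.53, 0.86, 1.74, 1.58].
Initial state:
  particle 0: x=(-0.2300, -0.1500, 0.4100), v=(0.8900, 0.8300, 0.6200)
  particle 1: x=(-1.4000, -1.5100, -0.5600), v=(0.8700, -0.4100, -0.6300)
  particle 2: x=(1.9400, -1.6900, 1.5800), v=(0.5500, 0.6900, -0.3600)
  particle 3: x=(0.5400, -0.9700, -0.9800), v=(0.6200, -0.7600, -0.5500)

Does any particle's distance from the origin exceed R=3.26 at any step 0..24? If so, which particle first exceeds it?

no

step 0: x0=(-0.2300, -0.1500, 0.4100) x1=(-1.4000, -1.5100, -0.5600) x2=(1.9400, -1.6900, 1.5800) x3=(0.5400, -0.9700, -0.9800)
step 1: x0=(-0.1985, -0.1236, 0.4311) x1=(-1.3679, -1.5236, -0.5802) x2=(1.9571, -1.6660, 1.5664) x3=(0.5611, -0.9960, -0.9979)
step 2: x0=(-0.1648, -0.1009, 0.4520) x1=(-1.3309, -1.5363, -0.5978) x2=(1.9711, -1.6411, 1.5503) x3=(0.5821, -1.0223, -1.0143)
step 3: x0=(-0.1287, -0.0821, 0.4724) x1=(-1.2888, -1.5481, -0.6129) x2=(1.9819, -1.6152, 1.5315) x3=(0.6031, -1.0488, -1.0290)
step 4: x0=(-0.0904, -0.0673, 0.4922) x1=(-1.2419, -1.5589, -0.6254) x2=(1.9897, -1.5885, 1.5101) x3=(0.6241, -1.0754, -1.0421)
step 5: x0=(-0.0501, -0.0566, 0.5111) x1=(-1.1902, -1.5687, -0.6353) x2=(1.9945, -1.5609, 1.4863) x3=(0.6450, -1.1022, -1.0536)
step 6: x0=(-0.0077, -0.0499, 0.5290) x1=(-1.1339, -1.5774, -0.6425) x2=(1.9964, -1.5326, 1.4599) x3=(0.6660, -1.1290, -1.0634)
step 7: x0=(0.0366, -0.0474, 0.5456) x1=(-1.0730, -1.5849, -0.6471) x2=(1.9955, -1.5036, 1.4312) x3=(0.6869, -1.1558, -1.0715)
step 8: x0=(0.0827, -0.0491, 0.5607) x1=(-1.0077, -1.5914, -0.6491) x2=(1.9918, -1.4739, 1.4001) x3=(0.7079, -1.1825, -1.0781)
step 9: x0=(0.1305, -0.0548, 0.5743) x1=(-0.9382, -1.5966, -0.6486) x2=(1.9855, -1.4437, 1.3668) x3=(0.7289, -1.2091, -1.0830)
step 10: x0=(0.1798, -0.0645, 0.5862) x1=(-0.8647, -1.6006, -0.6455) x2=(1.9767, -1.4131, 1.3313) x3=(0.7500, -1.2356, -1.0863)
step 11: x0=(0.2304, -0.0781, 0.5962) x1=(-0.7874, -1.6035, -0.6399) x2=(1.9655, -1.3820, 1.2937) x3=(0.7712, -1.2618, -1.0881)
step 12: x0=(0.2823, -0.0954, 0.6043) x1=(-0.7066, -1.6052, -0.6320) x2=(1.9521, -1.3506, 1.2541) x3=(0.7925, -1.2878, -1.0883)
step 13: x0=(0.3353, -0.1164, 0.6103) x1=(-0.6226, -1.6057, -0.6217) x2=(1.9366, -1.3189, 1.2126) x3=(0.8140, -1.3135, -1.0870)
step 14: x0=(0.3892, -0.1407, 0.6142) x1=(-0.5356, -1.6051, -0.6091) x2=(1.9192, -1.2870, 1.1694) x3=(0.8357, -1.3389, -1.0843)
step 15: x0=(0.4439, -0.1683, 0.6160) x1=(-0.4458, -1.6035, -0.5944) x2=(1.9000, -1.2550, 1.1245) x3=(0.8576, -1.3639, -1.0803)
step 16: x0=(0.4991, -0.1988, 0.6157) x1=(-0.3537, -1.6008, -0.5777) x2=(1.8792, -1.2230, 1.0780) x3=(0.8797, -1.3885, -1.0749)
step 17: x0=(0.5547, -0.2320, 0.6132) x1=(-0.2594, -1.5971, -0.5590) x2=(1.8569, -1.1910, 1.0302) x3=(0.9022, -1.4127, -1.0683)
step 18: x0=(0.6105, -0.2675, 0.6087) x1=(-0.1634, -1.5926, -0.5385) x2=(1.8334, -1.1591, 0.9810) x3=(0.9250, -1.4365, -1.0605)
step 19: x0=(0.6663, -0.3052, 0.6020) x1=(-0.0659, -1.5872, -0.5163) x2=(1.8089, -1.1274, 0.9307) x3=(0.9481, -1.4599, -1.0517)
step 20: x0=(0.7220, -0.3446, 0.5934) x1=(0.0328, -1.5810, -0.4925) x2=(1.7835, -1.0959, 0.8793) x3=(0.9717, -1.4828, -1.0420)
step 21: x0=(0.7774, -0.3855, 0.5828) x1=(0.1323, -1.5742, -0.4672) x2=(1.7574, -1.0647, 0.8271) x3=(0.9956, -1.5053, -1.0314)
step 22: x0=(0.8322, -0.4275, 0.5705) x1=(0.2324, -1.5669, -0.4407) x2=(1.7307, -1.0339, 0.7740) x3=(1.0200, -1.5273, -1.0201)
step 23: x0=(0.8863, -0.4702, 0.5566) x1=(0.3328, -1.5590, -0.4129) x2=(1.7038, -1.0034, 0.7203) x3=(1.0448, -1.5490, -1.0081)
step 24: x0=(0.9394, -0.5133, 0.5411) x1=(0.4332, -1.5508, -0.3840) x2=(1.6767, -0.9733, 0.6661) x3=(1.0700, -1.5703, -0.9957)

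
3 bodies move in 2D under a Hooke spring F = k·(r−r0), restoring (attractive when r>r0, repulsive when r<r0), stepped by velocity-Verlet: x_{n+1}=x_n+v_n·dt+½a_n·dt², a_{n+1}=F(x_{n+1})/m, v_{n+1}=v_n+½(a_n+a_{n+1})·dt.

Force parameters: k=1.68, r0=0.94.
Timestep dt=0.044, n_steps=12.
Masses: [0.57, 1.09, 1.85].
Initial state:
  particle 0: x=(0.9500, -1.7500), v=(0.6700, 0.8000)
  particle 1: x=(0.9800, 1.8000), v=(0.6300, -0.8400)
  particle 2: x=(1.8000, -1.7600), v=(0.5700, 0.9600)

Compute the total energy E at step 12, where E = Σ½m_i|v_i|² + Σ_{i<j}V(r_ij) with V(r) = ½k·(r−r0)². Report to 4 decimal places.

13.9501

step 0: x0=(0.9500, -1.7500) x1=(0.9800, 1.8000) x2=(1.8000, -1.7600)
step 1: x0=(0.9793, -1.7074) x1=(1.0086, 1.7552) x2=(1.8246, -1.7154)
step 2: x0=(1.0082, -1.6503) x1=(1.0389, 1.6952) x2=(1.8484, -1.6664)
step 3: x0=(1.0366, -1.5795) x1=(1.0709, 1.6208) x2=(1.8712, -1.6130)
step 4: x0=(1.0645, -1.4958) x1=(1.1046, 1.5327) x2=(1.8933, -1.5556)
step 5: x0=(1.0921, -1.4001) x1=(1.1398, 1.4319) x2=(1.9145, -1.4944)
step 6: x0=(1.1191, -1.2936) x1=(1.1766, 1.3194) x2=(1.9351, -1.4296)
step 7: x0=(1.1457, -1.1774) x1=(1.2147, 1.1964) x2=(1.9549, -1.3616)
step 8: x0=(1.1720, -1.0529) x1=(1.2542, 1.0642) x2=(1.9740, -1.2908)
step 9: x0=(1.1979, -0.9215) x1=(1.2948, 0.9241) x2=(1.9926, -1.2174)
step 10: x0=(1.2237, -0.7847) x1=(1.3365, 0.7776) x2=(2.0106, -1.1419)
step 11: x0=(1.2492, -0.6442) x1=(1.3792, 0.6262) x2=(2.0281, -1.0647)
step 12: x0=(1.2747, -0.5016) x1=(1.4226, 0.4713) x2=(2.0451, -0.9861)
step 0 velocities: v0=(0.6700, 0.8000) v1=(0.6300, -0.8400) v2=(0.5700, 0.9600)
step 0: KE=2.0642, PE=11.9132, E=13.9774
step 12 velocities: v0=(0.5785, 3.2441) v1=(0.9967, -3.5414) v2=(0.3821, 1.7986)
step 12: KE=13.5986, PE=0.3515, E=13.9501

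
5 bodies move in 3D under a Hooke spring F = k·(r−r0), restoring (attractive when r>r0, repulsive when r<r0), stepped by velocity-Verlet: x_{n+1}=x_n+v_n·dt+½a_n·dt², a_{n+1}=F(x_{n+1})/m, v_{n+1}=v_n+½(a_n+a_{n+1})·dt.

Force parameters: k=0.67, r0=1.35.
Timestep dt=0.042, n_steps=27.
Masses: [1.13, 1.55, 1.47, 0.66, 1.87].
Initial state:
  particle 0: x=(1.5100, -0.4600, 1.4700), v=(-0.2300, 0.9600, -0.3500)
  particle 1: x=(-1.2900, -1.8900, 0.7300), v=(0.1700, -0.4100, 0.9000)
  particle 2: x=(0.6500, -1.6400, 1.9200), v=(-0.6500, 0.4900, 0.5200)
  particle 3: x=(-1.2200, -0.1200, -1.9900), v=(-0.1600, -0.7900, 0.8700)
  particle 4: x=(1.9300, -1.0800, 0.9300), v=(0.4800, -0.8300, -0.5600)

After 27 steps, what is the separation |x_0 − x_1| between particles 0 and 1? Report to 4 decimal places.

2.1598

step 0: x0=(1.5100, -0.4600, 1.4700) x1=(-1.2900, -1.8900, 0.7300) x2=(0.6500, -1.6400, 1.9200) x3=(-1.2200, -0.1200, -1.9900) x4=(1.9300, -1.0800, 0.9300)
step 1: x0=(1.4983, -0.4199, 1.4540) x1=(-1.2812, -1.9063, 0.7676) x2=(0.6220, -1.6189, 1.9404) x3=(-1.2219, -0.1559, -1.9456) x4=(1.9488, -1.1149, 0.9058)
step 2: x0=(1.4827, -0.3805, 1.4354) x1=(-1.2691, -1.9207, 0.8047) x2=(0.5927, -1.5969, 1.9580) x3=(-1.2143, -0.1969, -1.8858) x4=(1.9650, -1.1500, 0.8803)
step 3: x0=(1.4632, -0.3418, 1.4142) x1=(-1.2537, -1.9332, 0.8413) x2=(0.5622, -1.5739, 1.9728) x3=(-1.1972, -0.2429, -1.8108) x4=(1.9784, -1.1851, 0.8537)
step 4: x0=(1.4400, -0.3040, 1.3906) x1=(-1.2351, -1.9438, 0.8773) x2=(0.5305, -1.5501, 1.9849) x3=(-1.1710, -0.2935, -1.7214) x4=(1.9891, -1.2202, 0.8260)
step 5: x0=(1.4130, -0.2674, 1.3648) x1=(-1.2134, -1.9526, 0.9127) x2=(0.4979, -1.5254, 1.9942) x3=(-1.1357, -0.3485, -1.6179) x4=(1.9970, -1.2554, 0.7974)
step 6: x0=(1.3825, -0.2320, 1.3368) x1=(-1.1886, -1.9596, 0.9475) x2=(0.4645, -1.5000, 2.0009) x3=(-1.0919, -0.4075, -1.5012) x4=(2.0020, -1.2905, 0.7681)
step 7: x0=(1.3487, -0.1981, 1.3068) x1=(-1.1608, -1.9647, 0.9816) x2=(0.4303, -1.4738, 2.0050) x3=(-1.0397, -0.4700, -1.3722) x4=(2.0044, -1.3256, 0.7382)
step 8: x0=(1.3116, -0.1657, 1.2749) x1=(-1.1301, -1.9681, 1.0151) x2=(0.3955, -1.4469, 2.0066) x3=(-0.9799, -0.5358, -1.2315) x4=(2.0039, -1.3605, 0.7077)
step 9: x0=(1.2715, -0.1350, 1.2415) x1=(-1.0966, -1.9698, 1.0479) x2=(0.3603, -1.4195, 2.0059) x3=(-0.9127, -0.6044, -1.0804) x4=(2.0008, -1.3953, 0.6769)
step 10: x0=(1.2286, -0.1062, 1.2066) x1=(-1.0604, -1.9699, 1.0801) x2=(0.3248, -1.3916, 2.0030) x3=(-0.8388, -0.6755, -0.9197) x4=(1.9949, -1.4298, 0.6459)
step 11: x0=(1.1831, -0.0793, 1.1705) x1=(-1.0216, -1.9685, 1.1117) x2=(0.2892, -1.3631, 1.9979) x3=(-0.7589, -0.7485, -0.7507) x4=(1.9864, -1.4642, 0.6149)
step 12: x0=(1.1353, -0.0544, 1.1335) x1=(-0.9803, -1.9656, 1.1426) x2=(0.2536, -1.3343, 1.9909) x3=(-0.6735, -0.8231, -0.5745) x4=(1.9753, -1.4982, 0.5840)
step 13: x0=(1.0853, -0.0316, 1.0956) x1=(-0.9366, -1.9613, 1.1729) x2=(0.2182, -1.3052, 1.9821) x3=(-0.5833, -0.8989, -0.3922) x4=(1.9617, -1.5319, 0.5533)
step 14: x0=(1.0336, -0.0110, 1.0572) x1=(-0.8908, -1.9558, 1.2027) x2=(0.1831, -1.2758, 1.9717) x3=(-0.4889, -0.9755, -0.2051) x4=(1.9457, -1.5653, 0.5229)
step 15: x0=(0.9802, 0.0074, 1.0184) x1=(-0.8429, -1.9492, 1.2319) x2=(0.1484, -1.2463, 1.9599) x3=(-0.3910, -1.0526, -0.0142) x4=(1.9274, -1.5982, 0.4930)
step 16: x0=(0.9256, 0.0236, 0.9795) x1=(-0.7931, -1.9416, 1.2606) x2=(0.1143, -1.2165, 1.9468) x3=(-0.2903, -1.1298, 0.1792) x4=(1.9068, -1.6308, 0.4638)
step 17: x0=(0.8698, 0.0376, 0.9405) x1=(-0.7415, -1.9330, 1.2889) x2=(0.0809, -1.1867, 1.9327) x3=(-0.1873, -1.2070, 0.3742) x4=(1.8841, -1.6628, 0.4352)
step 18: x0=(0.8132, 0.0494, 0.9017) x1=(-0.6884, -1.9237, 1.3167) x2=(0.0483, -1.1568, 1.9177) x3=(-0.0824, -1.2840, 0.5697) x4=(1.8593, -1.6944, 0.4074)
step 19: x0=(0.7559, 0.0591, 0.8630) x1=(-0.6340, -1.9138, 1.3440) x2=(0.0165, -1.1267, 1.9020) x3=(0.0241, -1.3605, 0.7651) x4=(1.8326, -1.7254, 0.3805)
step 20: x0=(0.6980, 0.0667, 0.8246) x1=(-0.5783, -1.9033, 1.3709) x2=(-0.0144, -1.0966, 1.8858) x3=(0.1321, -1.4367, 0.9596) x4=(1.8040, -1.7557, 0.3545)
step 21: x0=(0.6398, 0.0721, 0.7866) x1=(-0.5217, -1.8924, 1.3973) x2=(-0.0445, -1.0662, 1.8692) x3=(0.2416, -1.5123, 1.1530) x4=(1.7737, -1.7855, 0.3294)
step 22: x0=(0.5812, 0.0753, 0.7489) x1=(-0.4643, -1.8811, 1.4231) x2=(-0.0738, -1.0356, 1.8522) x3=(0.3529, -1.5876, 1.3449) x4=(1.7416, -1.8146, 0.3053)
step 23: x0=(0.5225, 0.0762, 0.7118) x1=(-0.4062, -1.8696, 1.4483) x2=(-0.1024, -1.0046, 1.8349) x3=(0.4661, -1.6626, 1.5356) x4=(1.7079, -1.8430, 0.2823)
step 24: x0=(0.4637, 0.0747, 0.6752) x1=(-0.3475, -1.8577, 1.4726) x2=(-0.1303, -0.9732, 1.8169) x3=(0.5812, -1.7370, 1.7252) x4=(1.6726, -1.8705, 0.2603)
step 25: x0=(0.4051, 0.0706, 0.6394) x1=(-0.2883, -1.8455, 1.4962) x2=(-0.1576, -0.9416, 1.7984) x3=(0.6976, -1.8107, 1.9135) x4=(1.6357, -1.8973, 0.2395)
step 26: x0=(0.3468, 0.0639, 0.6046) x1=(-0.2285, -1.8331, 1.5189) x2=(-0.1842, -0.9098, 1.7792) x3=(0.8150, -1.8832, 2.1002) x4=(1.5972, -1.9233, 0.2199)
step 27: x0=(0.2889, 0.0544, 0.5708) x1=(-0.1681, -1.8204, 1.5409) x2=(-0.2099, -0.8780, 1.7594) x3=(0.9326, -1.9540, 2.2846) x4=(1.5572, -1.9483, 0.2016)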